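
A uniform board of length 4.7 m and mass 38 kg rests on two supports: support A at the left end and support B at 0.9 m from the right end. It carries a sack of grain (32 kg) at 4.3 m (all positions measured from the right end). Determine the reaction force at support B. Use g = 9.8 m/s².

Taking torques about support A:
Beam weight: 38 × 9.8 = 372.4 N down at 2.35 m → arm 2.35 m, τ = 372.4 × 2.35 = 875.1 N·m clockwise.
Sack of grain: 32 × 9.8 = 313.6 N down at 4.3 m → arm 0.4 m, τ = 313.6 × 0.4 = 125.4 N·m clockwise.
Net load moment about support A = 1000 N·m clockwise.
Reaction R at support B is upward at 0.9 m, arm 3.8 m → moment R × 3.8 counterclockwise.
For rotational equilibrium, R × 3.8 = 1000, so R = 263 N.

R_B ≈ 263 N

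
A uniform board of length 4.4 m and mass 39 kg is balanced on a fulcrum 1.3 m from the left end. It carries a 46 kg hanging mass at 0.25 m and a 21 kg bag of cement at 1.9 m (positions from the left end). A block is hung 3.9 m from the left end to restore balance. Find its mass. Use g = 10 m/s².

Take moments about the fulcrum (at 1.3 m from the left end).
Beam weight: 39 × 10 = 390 N down at 2.2 m → arm 0.9 m, τ = 390 × 0.9 = 351 N·m clockwise.
Hanging mass: 46 × 10 = 460 N down at 0.25 m → arm 1.05 m, τ = 460 × 1.05 = 483 N·m counterclockwise.
Bag of cement: 21 × 10 = 210 N down at 1.9 m → arm 0.6 m, τ = 210 × 0.6 = 126 N·m clockwise.
Net moment of known loads = 6 N·m counterclockwise.
An unknown mass m at 3.9 m has arm 2.6 m; its moment is m·g·2.6 clockwise.
Balancing moments: m × 10 × 2.6 = 6, giving m = 6 / (10 × 2.6) = 0.231 kg.

m ≈ 0.231 kg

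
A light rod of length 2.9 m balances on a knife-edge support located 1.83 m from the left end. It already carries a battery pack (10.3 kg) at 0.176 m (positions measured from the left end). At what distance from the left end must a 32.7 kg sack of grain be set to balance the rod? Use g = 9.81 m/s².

Choose the knife-edge support (at 1.83 m from the left end) as the axis so the support reaction has zero arm there.
Battery pack: 10.3 × 9.81 = 101 N down at 0.176 m → arm 1.654 m, τ = 101 × 1.654 = 167.1 N·m counterclockwise.
Net moment of existing loads = 167.1 N·m counterclockwise.
The sack of grain weighs 32.7 × 9.81 = 320.8 N and must supply an equal clockwise moment, so its lever arm about the knife-edge support is 167.1 / 320.8 = 0.521 m.
That puts it at 1.83 + 0.521 = 2.35 m from the left end.

x ≈ 2.35 m from the left end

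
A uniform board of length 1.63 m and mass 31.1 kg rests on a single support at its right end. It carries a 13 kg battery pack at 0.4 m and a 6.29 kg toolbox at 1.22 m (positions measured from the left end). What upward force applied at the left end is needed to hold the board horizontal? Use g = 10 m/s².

F ≈ 269 N

Sum moments about the right end (the unknown pivot reaction has zero arm there).
Beam weight: 31.1 × 10 = 311 N down at 0.815 m → arm 0.815 m, τ = 311 × 0.815 = 253.5 N·m counterclockwise.
Battery pack: 13 × 10 = 130 N down at 0.4 m → arm 1.23 m, τ = 130 × 1.23 = 159.9 N·m counterclockwise.
Toolbox: 6.29 × 10 = 62.9 N down at 1.22 m → arm 0.41 m, τ = 62.9 × 0.41 = 25.79 N·m counterclockwise.
Net moment of the loads = 439.2 N·m counterclockwise.
The upward force F acts at the left end, arm 1.63 m, giving F × 1.63 clockwise.
Στ = 0 ⇒ F × 1.63 = 439.2 ⇒ F = 439.2 / 1.63 = 269 N.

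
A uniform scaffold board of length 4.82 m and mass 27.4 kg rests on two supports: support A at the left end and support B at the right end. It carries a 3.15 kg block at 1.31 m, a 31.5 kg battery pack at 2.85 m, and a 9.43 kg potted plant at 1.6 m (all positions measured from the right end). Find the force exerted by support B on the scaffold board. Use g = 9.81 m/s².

R_B ≈ 345 N

Take moments about support A.
Beam weight: 27.4 × 9.81 = 268.8 N down at 2.41 m → arm 2.41 m, τ = 268.8 × 2.41 = 647.8 N·m clockwise.
Block: 3.15 × 9.81 = 30.9 N down at 1.31 m → arm 3.51 m, τ = 30.9 × 3.51 = 108.5 N·m clockwise.
Battery pack: 31.5 × 9.81 = 309 N down at 2.85 m → arm 1.97 m, τ = 309 × 1.97 = 608.7 N·m clockwise.
Potted plant: 9.43 × 9.81 = 92.51 N down at 1.6 m → arm 3.22 m, τ = 92.51 × 3.22 = 297.9 N·m clockwise.
Net load moment about support A = 1663 N·m clockwise.
Reaction R at support B is upward at 0 m, arm 4.82 m → moment R × 4.82 counterclockwise.
For rotational equilibrium, R × 4.82 = 1663, so R = 345 N.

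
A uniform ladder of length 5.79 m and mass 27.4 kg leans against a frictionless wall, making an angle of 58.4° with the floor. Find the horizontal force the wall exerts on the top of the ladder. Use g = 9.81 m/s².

About the foot of the ladder:
Ladder weight 27.4×9.81 = 268.8 N acts at 2.895 m along the ladder; its horizontal arm is 2.895·cos58.4° = 1.517 m → τ = 407.8 N·m clockwise.
Wall normal N acts horizontally at the top; its moment arm is the height L sinθ = 5.79·sin58.4° = 4.931 m, counterclockwise.
Setting net torque to zero: N × 4.931 = 407.8 → N = 82.7 N.

N_wall ≈ 82.7 N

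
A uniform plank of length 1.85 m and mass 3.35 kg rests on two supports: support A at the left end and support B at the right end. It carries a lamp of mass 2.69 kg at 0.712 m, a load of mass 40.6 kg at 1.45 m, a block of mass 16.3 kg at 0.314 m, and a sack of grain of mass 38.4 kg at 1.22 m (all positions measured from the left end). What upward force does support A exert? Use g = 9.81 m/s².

Taking torques about support B:
Beam weight: 3.35 × 9.81 = 32.86 N down at 0.925 m → arm 0.925 m, τ = 32.86 × 0.925 = 30.4 N·m counterclockwise.
Lamp: 2.69 × 9.81 = 26.39 N down at 0.712 m → arm 1.138 m, τ = 26.39 × 1.138 = 30.03 N·m counterclockwise.
Load: 40.6 × 9.81 = 398.3 N down at 1.45 m → arm 0.4 m, τ = 398.3 × 0.4 = 159.3 N·m counterclockwise.
Block: 16.3 × 9.81 = 159.9 N down at 0.314 m → arm 1.536 m, τ = 159.9 × 1.536 = 245.6 N·m counterclockwise.
Sack of grain: 38.4 × 9.81 = 376.7 N down at 1.22 m → arm 0.63 m, τ = 376.7 × 0.63 = 237.3 N·m counterclockwise.
Net load moment about support B = 702.6 N·m counterclockwise.
Reaction R at support A is upward at 0 m, arm 1.85 m → moment R × 1.85 clockwise.
Στ = 0 ⇒ R × 1.85 = 702.6 ⇒ R = 380 N.

R_A ≈ 380 N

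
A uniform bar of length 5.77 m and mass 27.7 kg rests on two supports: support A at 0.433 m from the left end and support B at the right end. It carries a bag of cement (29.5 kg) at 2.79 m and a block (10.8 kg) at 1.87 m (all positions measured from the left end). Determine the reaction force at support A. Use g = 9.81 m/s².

R_A ≈ 386 N

Taking torques about support B:
Beam weight: 27.7 × 9.81 = 271.7 N down at 2.885 m → arm 2.885 m, τ = 271.7 × 2.885 = 783.9 N·m counterclockwise.
Bag of cement: 29.5 × 9.81 = 289.4 N down at 2.79 m → arm 2.98 m, τ = 289.4 × 2.98 = 862.4 N·m counterclockwise.
Block: 10.8 × 9.81 = 105.9 N down at 1.87 m → arm 3.9 m, τ = 105.9 × 3.9 = 413 N·m counterclockwise.
Net load moment about support B = 2059 N·m counterclockwise.
Reaction R at support A is upward at 0.433 m, arm 5.337 m → moment R × 5.337 clockwise.
Στ = 0 ⇒ R × 5.337 = 2059 ⇒ R = 386 N.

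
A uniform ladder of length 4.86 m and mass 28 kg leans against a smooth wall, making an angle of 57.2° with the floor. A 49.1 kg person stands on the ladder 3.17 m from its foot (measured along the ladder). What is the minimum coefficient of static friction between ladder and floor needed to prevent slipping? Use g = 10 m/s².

μ_min ≈ 0.385

About the foot of the ladder:
Ladder weight 28×10 = 280 N acts at 2.43 m along the ladder; its horizontal arm is 2.43·cos57.2° = 1.316 m → τ = 368.5 N·m clockwise.
Person: 49.1×10 = 491 N at 3.17 m → arm 1.717 m → τ = 843 N·m clockwise.
Wall normal N acts horizontally at the top; its moment arm is the height L sinθ = 4.86·sin57.2° = 4.085 m, counterclockwise.
For rotational equilibrium, N × 4.085 = 1212, so N = 296.7 N.
ΣFx = 0 ⇒ f = N_wall = 296.7 N. ΣFy = 0 ⇒ N_floor = 771 N.
μ_min = f / N_floor = 296.7 / 771 = 0.385.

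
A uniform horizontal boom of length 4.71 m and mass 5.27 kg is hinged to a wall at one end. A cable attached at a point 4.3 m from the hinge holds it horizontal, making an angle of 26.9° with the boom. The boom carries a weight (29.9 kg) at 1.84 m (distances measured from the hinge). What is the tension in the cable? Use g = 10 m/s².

T ≈ 347 N

Taking torques about the hinge:
Beam weight: 5.27 × 10 = 52.7 N down at 2.355 m → arm 2.355 m, τ = 52.7 × 2.355 = 124.1 N·m clockwise.
Weight: 29.9 × 10 = 299 N down at 1.84 m → arm 1.84 m, τ = 299 × 1.84 = 550.2 N·m clockwise.
Total clockwise load moment = 674.3 N·m.
The cable tension T acts at 4.3 m; only its component perpendicular to the boom, T sinθ, produces torque. sin 26.9° = 0.4524.
For rotational equilibrium, T × 4.3 × 0.4524 = 674.3, so T = 674.3 / 1.945 = 347 N.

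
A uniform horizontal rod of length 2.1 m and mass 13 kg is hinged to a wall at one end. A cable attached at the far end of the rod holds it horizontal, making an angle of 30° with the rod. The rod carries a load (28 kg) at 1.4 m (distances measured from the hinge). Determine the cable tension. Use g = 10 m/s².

T ≈ 503 N

About the hinge:
Beam weight: 13 × 10 = 130 N down at 1.05 m → arm 1.05 m, τ = 130 × 1.05 = 136.5 N·m clockwise.
Load: 28 × 10 = 280 N down at 1.4 m → arm 1.4 m, τ = 280 × 1.4 = 392 N·m clockwise.
Total clockwise load moment = 528.5 N·m.
The cable tension T acts at 2.1 m; only its component perpendicular to the rod, T sinθ, produces torque. sin 30° = 0.5.
For rotational equilibrium, T × 2.1 × 0.5 = 528.5, so T = 528.5 / 1.05 = 503 N.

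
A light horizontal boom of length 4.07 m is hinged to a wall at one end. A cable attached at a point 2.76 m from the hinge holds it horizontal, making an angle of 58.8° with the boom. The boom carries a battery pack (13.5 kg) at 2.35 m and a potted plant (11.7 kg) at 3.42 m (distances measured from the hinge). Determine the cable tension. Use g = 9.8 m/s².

Take moments about the hinge.
Battery pack: 13.5 × 9.8 = 132.3 N down at 2.35 m → arm 2.35 m, τ = 132.3 × 2.35 = 310.9 N·m clockwise.
Potted plant: 11.7 × 9.8 = 114.7 N down at 3.42 m → arm 3.42 m, τ = 114.7 × 3.42 = 392.3 N·m clockwise.
Total clockwise load moment = 703.2 N·m.
The cable tension T acts at 2.76 m; only its component perpendicular to the boom, T sinθ, produces torque. sin 58.8° = 0.8554.
Balancing moments: T × 2.76 × 0.8554 = 703.2, giving T = 703.2 / 2.361 = 298 N.

T ≈ 298 N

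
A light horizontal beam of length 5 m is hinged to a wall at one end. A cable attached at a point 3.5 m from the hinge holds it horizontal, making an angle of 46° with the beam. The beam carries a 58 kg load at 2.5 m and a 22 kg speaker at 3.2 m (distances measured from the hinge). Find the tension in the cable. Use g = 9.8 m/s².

Choose the hinge as the axis so the unknown hinge reaction has zero arm there.
Load: 58 × 9.8 = 568.4 N down at 2.5 m → arm 2.5 m, τ = 568.4 × 2.5 = 1421 N·m clockwise.
Speaker: 22 × 9.8 = 215.6 N down at 3.2 m → arm 3.2 m, τ = 215.6 × 3.2 = 689.9 N·m clockwise.
Total clockwise load moment = 2111 N·m.
The cable tension T acts at 3.5 m; only its component perpendicular to the beam, T sinθ, produces torque. sin 46° = 0.7193.
For rotational equilibrium, T × 3.5 × 0.7193 = 2111, so T = 2111 / 2.518 = 838 N.

T ≈ 838 N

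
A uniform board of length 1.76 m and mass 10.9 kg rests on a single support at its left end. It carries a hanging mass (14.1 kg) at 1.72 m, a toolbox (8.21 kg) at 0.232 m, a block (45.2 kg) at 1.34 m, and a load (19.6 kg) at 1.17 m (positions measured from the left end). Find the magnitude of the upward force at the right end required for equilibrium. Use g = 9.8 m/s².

Taking torques about the left end:
Beam weight: 10.9 × 9.8 = 106.8 N down at 0.88 m → arm 0.88 m, τ = 106.8 × 0.88 = 93.98 N·m clockwise.
Hanging mass: 14.1 × 9.8 = 138.2 N down at 1.72 m → arm 1.72 m, τ = 138.2 × 1.72 = 237.7 N·m clockwise.
Toolbox: 8.21 × 9.8 = 80.46 N down at 0.232 m → arm 0.232 m, τ = 80.46 × 0.232 = 18.67 N·m clockwise.
Block: 45.2 × 9.8 = 443 N down at 1.34 m → arm 1.34 m, τ = 443 × 1.34 = 593.6 N·m clockwise.
Load: 19.6 × 9.8 = 192.1 N down at 1.17 m → arm 1.17 m, τ = 192.1 × 1.17 = 224.8 N·m clockwise.
Net moment of the loads = 1169 N·m clockwise.
The upward force F acts at the right end, arm 1.76 m, giving F × 1.76 counterclockwise.
For rotational equilibrium, F × 1.76 = 1169, so F = 1169 / 1.76 = 664 N.

F ≈ 664 N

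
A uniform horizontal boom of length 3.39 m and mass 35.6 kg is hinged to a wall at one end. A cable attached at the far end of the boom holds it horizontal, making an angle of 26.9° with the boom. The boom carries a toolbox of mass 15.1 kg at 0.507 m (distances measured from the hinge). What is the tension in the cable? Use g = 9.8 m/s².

T ≈ 434 N

Choose the hinge as the axis so the unknown hinge reaction has zero arm there.
Beam weight: 35.6 × 9.8 = 348.9 N down at 1.695 m → arm 1.695 m, τ = 348.9 × 1.695 = 591.4 N·m clockwise.
Toolbox: 15.1 × 9.8 = 148 N down at 0.507 m → arm 0.507 m, τ = 148 × 0.507 = 75.04 N·m clockwise.
Total clockwise load moment = 666.4 N·m.
The cable tension T acts at 3.39 m; only its component perpendicular to the boom, T sinθ, produces torque. sin 26.9° = 0.4524.
For rotational equilibrium, T × 3.39 × 0.4524 = 666.4, so T = 666.4 / 1.534 = 434 N.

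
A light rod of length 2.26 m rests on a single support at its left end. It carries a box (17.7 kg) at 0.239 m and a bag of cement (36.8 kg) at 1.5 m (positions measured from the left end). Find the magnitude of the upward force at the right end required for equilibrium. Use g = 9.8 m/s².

Sum moments about the left end (the unknown pivot reaction has zero arm there).
Box: 17.7 × 9.8 = 173.5 N down at 0.239 m → arm 0.239 m, τ = 173.5 × 0.239 = 41.47 N·m clockwise.
Bag of cement: 36.8 × 9.8 = 360.6 N down at 1.5 m → arm 1.5 m, τ = 360.6 × 1.5 = 540.9 N·m clockwise.
Net moment of the loads = 582.4 N·m clockwise.
The upward force F acts at the right end, arm 2.26 m, giving F × 2.26 counterclockwise.
Balancing moments: F × 2.26 = 582.4, giving F = 582.4 / 2.26 = 258 N.

F ≈ 258 N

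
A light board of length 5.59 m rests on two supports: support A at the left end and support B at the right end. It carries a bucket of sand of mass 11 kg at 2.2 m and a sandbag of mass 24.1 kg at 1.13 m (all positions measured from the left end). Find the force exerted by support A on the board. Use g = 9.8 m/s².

Take moments about support B.
Bucket of sand: 11 × 9.8 = 107.8 N down at 2.2 m → arm 3.39 m, τ = 107.8 × 3.39 = 365.4 N·m counterclockwise.
Sandbag: 24.1 × 9.8 = 236.2 N down at 1.13 m → arm 4.46 m, τ = 236.2 × 4.46 = 1053 N·m counterclockwise.
Net load moment about support B = 1418 N·m counterclockwise.
Reaction R at support A is upward at 0 m, arm 5.59 m → moment R × 5.59 clockwise.
For rotational equilibrium, R × 5.59 = 1418, so R = 254 N.

R_A ≈ 254 N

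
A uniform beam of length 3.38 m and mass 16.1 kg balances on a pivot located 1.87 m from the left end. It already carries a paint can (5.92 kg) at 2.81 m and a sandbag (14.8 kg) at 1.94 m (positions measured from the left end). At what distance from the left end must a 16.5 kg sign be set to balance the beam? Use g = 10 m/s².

Choose the pivot (at 1.87 m from the left end) as the axis so the support reaction has zero arm there.
Beam weight: 16.1 × 10 = 161 N down at 1.69 m → arm 0.18 m, τ = 161 × 0.18 = 28.98 N·m counterclockwise.
Paint can: 5.92 × 10 = 59.2 N down at 2.81 m → arm 0.94 m, τ = 59.2 × 0.94 = 55.65 N·m clockwise.
Sandbag: 14.8 × 10 = 148 N down at 1.94 m → arm 0.07 m, τ = 148 × 0.07 = 10.36 N·m clockwise.
Net moment of existing loads = 37.03 N·m clockwise.
The sign weighs 16.5 × 10 = 165 N and must supply an equal counterclockwise moment, so its lever arm about the pivot is 37.03 / 165 = 0.224 m.
That puts it at 1.87 − 0.224 = 1.65 m from the left end.

x ≈ 1.65 m from the left end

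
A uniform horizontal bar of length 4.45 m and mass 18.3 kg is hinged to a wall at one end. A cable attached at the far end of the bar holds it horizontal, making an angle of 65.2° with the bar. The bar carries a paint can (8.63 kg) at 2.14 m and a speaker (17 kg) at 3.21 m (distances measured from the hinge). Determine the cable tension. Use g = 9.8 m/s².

T ≈ 276 N

Take moments about the hinge.
Beam weight: 18.3 × 9.8 = 179.3 N down at 2.225 m → arm 2.225 m, τ = 179.3 × 2.225 = 398.9 N·m clockwise.
Paint can: 8.63 × 9.8 = 84.57 N down at 2.14 m → arm 2.14 m, τ = 84.57 × 2.14 = 181 N·m clockwise.
Speaker: 17 × 9.8 = 166.6 N down at 3.21 m → arm 3.21 m, τ = 166.6 × 3.21 = 534.8 N·m clockwise.
Total clockwise load moment = 1115 N·m.
The cable tension T acts at 4.45 m; only its component perpendicular to the bar, T sinθ, produces torque. sin 65.2° = 0.9078.
Setting net torque to zero: T × 4.45 × 0.9078 = 1115 → T = 1115 / 4.04 = 276 N.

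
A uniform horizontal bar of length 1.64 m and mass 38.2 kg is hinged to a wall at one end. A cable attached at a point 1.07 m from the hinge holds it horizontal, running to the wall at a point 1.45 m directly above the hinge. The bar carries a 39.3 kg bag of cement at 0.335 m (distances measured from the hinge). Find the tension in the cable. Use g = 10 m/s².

T ≈ 517 N

Taking torques about the hinge:
Beam weight: 38.2 × 10 = 382 N down at 0.82 m → arm 0.82 m, τ = 382 × 0.82 = 313.2 N·m clockwise.
Bag of cement: 39.3 × 10 = 393 N down at 0.335 m → arm 0.335 m, τ = 393 × 0.335 = 131.7 N·m clockwise.
Total clockwise load moment = 444.9 N·m.
The cable tension T acts at 1.07 m; only its component perpendicular to the bar, T sinθ, produces torque. sinθ = h/√(h²+d²) = 1.45/√(1.45²+1.07²) = 0.8046.
For rotational equilibrium, T × 1.07 × 0.8046 = 444.9, so T = 444.9 / 0.8609 = 517 N.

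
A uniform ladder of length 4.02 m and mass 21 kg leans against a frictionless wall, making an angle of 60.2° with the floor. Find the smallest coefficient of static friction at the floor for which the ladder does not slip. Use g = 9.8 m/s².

μ_min ≈ 0.286

Sum moments about the foot of the ladder (the floor normal and friction both act there and drop out).
Ladder weight 21×9.8 = 205.8 N acts at 2.01 m along the ladder; its horizontal arm is 2.01·cos60.2° = 0.9989 m → τ = 205.6 N·m clockwise.
Wall normal N acts horizontally at the top; its moment arm is the height L sinθ = 4.02·sin60.2° = 3.488 m, counterclockwise.
Balancing moments: N × 3.488 = 205.6, giving N = 58.94 N.
ΣFx = 0 ⇒ f = N_wall = 58.94 N. ΣFy = 0 ⇒ N_floor = 205.8 N.
μ_min = f / N_floor = 58.94 / 205.8 = 0.286.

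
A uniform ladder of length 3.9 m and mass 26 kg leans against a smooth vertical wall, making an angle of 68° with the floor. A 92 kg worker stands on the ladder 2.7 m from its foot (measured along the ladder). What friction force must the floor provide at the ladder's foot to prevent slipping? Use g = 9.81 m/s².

f ≈ 304 N

Choose the foot of the ladder as the axis so the floor normal and friction both act there and drop out.
Ladder weight 26×9.81 = 255.1 N acts at 1.95 m along the ladder; its horizontal arm is 1.95·cos68° = 0.7305 m → τ = 186.4 N·m clockwise.
Worker: 92×9.81 = 902.5 N at 2.7 m → arm 1.011 m → τ = 912.4 N·m clockwise.
Wall normal N acts horizontally at the top; its moment arm is the height L sinθ = 3.9·sin68° = 3.616 m, counterclockwise.
For rotational equilibrium, N × 3.616 = 1099, so N = 304 N.
ΣFx = 0: friction at the foot balances the wall's push, so f = N_wall = 304 N.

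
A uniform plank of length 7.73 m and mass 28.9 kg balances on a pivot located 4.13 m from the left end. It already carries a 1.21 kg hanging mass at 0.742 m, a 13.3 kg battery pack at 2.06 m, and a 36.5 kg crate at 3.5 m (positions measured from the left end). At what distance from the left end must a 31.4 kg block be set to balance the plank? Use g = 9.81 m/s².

Sum moments about the pivot (at 4.13 m from the left end) (the support reaction has zero arm there).
Beam weight: 28.9 × 9.81 = 283.5 N down at 3.865 m → arm 0.265 m, τ = 283.5 × 0.265 = 75.13 N·m counterclockwise.
Hanging mass: 1.21 × 9.81 = 11.87 N down at 0.742 m → arm 3.388 m, τ = 11.87 × 3.388 = 40.22 N·m counterclockwise.
Battery pack: 13.3 × 9.81 = 130.5 N down at 2.06 m → arm 2.07 m, τ = 130.5 × 2.07 = 270.1 N·m counterclockwise.
Crate: 36.5 × 9.81 = 358.1 N down at 3.5 m → arm 0.63 m, τ = 358.1 × 0.63 = 225.6 N·m counterclockwise.
Net moment of existing loads = 611.1 N·m counterclockwise.
The block weighs 31.4 × 9.81 = 308 N and must supply an equal clockwise moment, so its lever arm about the pivot is 611.1 / 308 = 1.98 m.
That puts it at 4.13 + 1.98 = 6.11 m from the left end.

x ≈ 6.11 m from the left end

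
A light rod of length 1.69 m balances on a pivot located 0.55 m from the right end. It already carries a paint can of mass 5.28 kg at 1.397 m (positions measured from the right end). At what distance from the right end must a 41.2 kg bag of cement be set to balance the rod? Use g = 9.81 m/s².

x ≈ 0.441 m from the right end

About the pivot (at 0.55 m from the right end):
Paint can: 5.28 × 9.81 = 51.8 N down at 1.397 m → arm 0.847 m, τ = 51.8 × 0.847 = 43.87 N·m counterclockwise.
Net moment of existing loads = 43.87 N·m counterclockwise.
The bag of cement weighs 41.2 × 9.81 = 404.2 N and must supply an equal clockwise moment, so its lever arm about the pivot is 43.87 / 404.2 = 0.109 m.
That puts it at 0.55 − 0.109 = 0.441 m from the right end.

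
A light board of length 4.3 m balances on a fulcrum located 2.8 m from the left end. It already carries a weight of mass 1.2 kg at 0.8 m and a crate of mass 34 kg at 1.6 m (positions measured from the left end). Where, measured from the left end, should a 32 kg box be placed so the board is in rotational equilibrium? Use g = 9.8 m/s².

Take moments about the fulcrum (at 2.8 m from the left end).
Weight: 1.2 × 9.8 = 11.76 N down at 0.8 m → arm 2 m, τ = 11.76 × 2 = 23.52 N·m counterclockwise.
Crate: 34 × 9.8 = 333.2 N down at 1.6 m → arm 1.2 m, τ = 333.2 × 1.2 = 399.8 N·m counterclockwise.
Net moment of existing loads = 423.3 N·m counterclockwise.
The box weighs 32 × 9.8 = 313.6 N and must supply an equal clockwise moment, so its lever arm about the fulcrum is 423.3 / 313.6 = 1.35 m.
That puts it at 2.8 + 1.35 = 4.15 m from the left end.

x ≈ 4.15 m from the left end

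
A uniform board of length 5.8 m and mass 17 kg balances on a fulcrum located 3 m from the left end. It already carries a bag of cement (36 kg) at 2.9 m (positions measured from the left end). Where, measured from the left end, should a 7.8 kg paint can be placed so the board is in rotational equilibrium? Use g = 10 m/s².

x ≈ 3.68 m from the left end

About the fulcrum (at 3 m from the left end):
Beam weight: 17 × 10 = 170 N down at 2.9 m → arm 0.1 m, τ = 170 × 0.1 = 17 N·m counterclockwise.
Bag of cement: 36 × 10 = 360 N down at 2.9 m → arm 0.1 m, τ = 360 × 0.1 = 36 N·m counterclockwise.
Net moment of existing loads = 53 N·m counterclockwise.
The paint can weighs 7.8 × 10 = 78 N and must supply an equal clockwise moment, so its lever arm about the fulcrum is 53 / 78 = 0.679 m.
That puts it at 3 + 0.679 = 3.68 m from the left end.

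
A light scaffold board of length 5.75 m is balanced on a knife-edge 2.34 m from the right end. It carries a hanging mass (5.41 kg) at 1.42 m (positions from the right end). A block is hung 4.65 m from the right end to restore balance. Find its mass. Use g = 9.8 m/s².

About the knife-edge (at 2.34 m from the right end):
Hanging mass: 5.41 × 9.8 = 53.02 N down at 1.42 m → arm 0.92 m, τ = 53.02 × 0.92 = 48.78 N·m clockwise.
Net moment of known loads = 48.78 N·m clockwise.
An unknown mass m at 4.65 m has arm 2.31 m; its moment is m·g·2.31 counterclockwise.
For rotational equilibrium, m × 9.8 × 2.31 = 48.78, so m = 48.78 / (9.8 × 2.31) = 2.15 kg.

m ≈ 2.15 kg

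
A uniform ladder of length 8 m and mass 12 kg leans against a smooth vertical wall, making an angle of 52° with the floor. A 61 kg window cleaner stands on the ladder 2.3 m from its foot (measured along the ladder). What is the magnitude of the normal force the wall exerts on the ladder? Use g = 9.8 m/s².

Sum moments about the foot of the ladder (the floor normal and friction both act there and drop out).
Ladder weight 12×9.8 = 117.6 N acts at 4 m along the ladder; its horizontal arm is 4·cos52° = 2.463 m → τ = 289.6 N·m clockwise.
Window cleaner: 61×9.8 = 597.8 N at 2.3 m → arm 1.416 m → τ = 846.5 N·m clockwise.
Wall normal N acts horizontally at the top; its moment arm is the height L sinθ = 8·sin52° = 6.304 m, counterclockwise.
Στ = 0 ⇒ N × 6.304 = 1136 ⇒ N = 180 N.

N_wall ≈ 180 N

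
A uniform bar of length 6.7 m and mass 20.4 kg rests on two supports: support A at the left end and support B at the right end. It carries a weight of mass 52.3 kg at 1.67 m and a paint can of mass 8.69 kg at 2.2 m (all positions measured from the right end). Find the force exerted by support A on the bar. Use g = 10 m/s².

Take moments about support B.
Beam weight: 20.4 × 10 = 204 N down at 3.35 m → arm 3.35 m, τ = 204 × 3.35 = 683.4 N·m counterclockwise.
Weight: 52.3 × 10 = 523 N down at 1.67 m → arm 1.67 m, τ = 523 × 1.67 = 873.4 N·m counterclockwise.
Paint can: 8.69 × 10 = 86.9 N down at 2.2 m → arm 2.2 m, τ = 86.9 × 2.2 = 191.2 N·m counterclockwise.
Net load moment about support B = 1748 N·m counterclockwise.
Reaction R at support A is upward at 6.7 m, arm 6.7 m → moment R × 6.7 clockwise.
Setting net torque to zero: R × 6.7 = 1748 → R = 261 N.

R_A ≈ 261 N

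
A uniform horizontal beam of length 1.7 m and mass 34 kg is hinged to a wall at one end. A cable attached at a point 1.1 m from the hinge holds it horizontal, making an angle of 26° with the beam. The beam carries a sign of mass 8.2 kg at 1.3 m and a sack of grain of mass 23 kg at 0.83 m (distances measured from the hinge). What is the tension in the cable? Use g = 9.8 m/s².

T ≈ 1190 N

Take moments about the hinge.
Beam weight: 34 × 9.8 = 333.2 N down at 0.85 m → arm 0.85 m, τ = 333.2 × 0.85 = 283.2 N·m clockwise.
Sign: 8.2 × 9.8 = 80.36 N down at 1.3 m → arm 1.3 m, τ = 80.36 × 1.3 = 104.5 N·m clockwise.
Sack of grain: 23 × 9.8 = 225.4 N down at 0.83 m → arm 0.83 m, τ = 225.4 × 0.83 = 187.1 N·m clockwise.
Total clockwise load moment = 574.8 N·m.
The cable tension T acts at 1.1 m; only its component perpendicular to the beam, T sinθ, produces torque. sin 26° = 0.4384.
For rotational equilibrium, T × 1.1 × 0.4384 = 574.8, so T = 574.8 / 0.4822 = 1190 N.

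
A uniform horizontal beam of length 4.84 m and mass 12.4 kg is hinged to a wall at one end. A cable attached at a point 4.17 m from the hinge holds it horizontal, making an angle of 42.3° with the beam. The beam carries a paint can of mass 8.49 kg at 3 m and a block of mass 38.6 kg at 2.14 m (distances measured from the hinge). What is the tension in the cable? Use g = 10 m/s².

T ≈ 492 N

About the hinge:
Beam weight: 12.4 × 10 = 124 N down at 2.42 m → arm 2.42 m, τ = 124 × 2.42 = 300.1 N·m clockwise.
Paint can: 8.49 × 10 = 84.9 N down at 3 m → arm 3 m, τ = 84.9 × 3 = 254.7 N·m clockwise.
Block: 38.6 × 10 = 386 N down at 2.14 m → arm 2.14 m, τ = 386 × 2.14 = 826 N·m clockwise.
Total clockwise load moment = 1381 N·m.
The cable tension T acts at 4.17 m; only its component perpendicular to the beam, T sinθ, produces torque. sin 42.3° = 0.673.
Στ = 0 ⇒ T × 4.17 × 0.673 = 1381 ⇒ T = 1381 / 2.806 = 492 N.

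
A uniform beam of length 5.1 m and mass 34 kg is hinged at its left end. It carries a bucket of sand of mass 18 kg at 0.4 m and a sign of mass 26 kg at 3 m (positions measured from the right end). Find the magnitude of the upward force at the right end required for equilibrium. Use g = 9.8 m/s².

About the left end:
Beam weight: 34 × 9.8 = 333.2 N down at 2.55 m → arm 2.55 m, τ = 333.2 × 2.55 = 849.7 N·m clockwise.
Bucket of sand: 18 × 9.8 = 176.4 N down at 0.4 m → arm 4.7 m, τ = 176.4 × 4.7 = 829.1 N·m clockwise.
Sign: 26 × 9.8 = 254.8 N down at 3 m → arm 2.1 m, τ = 254.8 × 2.1 = 535.1 N·m clockwise.
Net moment of the loads = 2214 N·m clockwise.
The upward force F acts at the right end, arm 5.1 m, giving F × 5.1 counterclockwise.
Setting net torque to zero: F × 5.1 = 2214 → F = 2214 / 5.1 = 434 N.

F ≈ 434 N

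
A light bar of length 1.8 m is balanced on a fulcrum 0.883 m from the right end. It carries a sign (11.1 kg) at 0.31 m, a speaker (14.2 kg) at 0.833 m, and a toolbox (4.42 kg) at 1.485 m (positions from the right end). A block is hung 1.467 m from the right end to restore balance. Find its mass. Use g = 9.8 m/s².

m ≈ 7.55 kg

Choose the fulcrum (at 0.883 m from the right end) as the axis so the support reaction has zero arm there.
Sign: 11.1 × 9.8 = 108.8 N down at 0.31 m → arm 0.573 m, τ = 108.8 × 0.573 = 62.34 N·m clockwise.
Speaker: 14.2 × 9.8 = 139.2 N down at 0.833 m → arm 0.05 m, τ = 139.2 × 0.05 = 6.96 N·m clockwise.
Toolbox: 4.42 × 9.8 = 43.32 N down at 1.485 m → arm 0.602 m, τ = 43.32 × 0.602 = 26.08 N·m counterclockwise.
Net moment of known loads = 43.22 N·m clockwise.
An unknown mass m at 1.467 m has arm 0.584 m; its moment is m·g·0.584 counterclockwise.
For rotational equilibrium, m × 9.8 × 0.584 = 43.22, so m = 43.22 / (9.8 × 0.584) = 7.55 kg.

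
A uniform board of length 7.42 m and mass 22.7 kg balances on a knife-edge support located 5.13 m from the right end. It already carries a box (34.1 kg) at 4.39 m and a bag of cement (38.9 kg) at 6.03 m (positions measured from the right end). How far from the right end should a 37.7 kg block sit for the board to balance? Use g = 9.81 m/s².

About the knife-edge support (at 5.13 m from the right end):
Beam weight: 22.7 × 9.81 = 222.7 N down at 3.71 m → arm 1.42 m, τ = 222.7 × 1.42 = 316.2 N·m clockwise.
Box: 34.1 × 9.81 = 334.5 N down at 4.39 m → arm 0.74 m, τ = 334.5 × 0.74 = 247.5 N·m clockwise.
Bag of cement: 38.9 × 9.81 = 381.6 N down at 6.03 m → arm 0.9 m, τ = 381.6 × 0.9 = 343.4 N·m counterclockwise.
Net moment of existing loads = 220.3 N·m clockwise.
The block weighs 37.7 × 9.81 = 369.8 N and must supply an equal counterclockwise moment, so its lever arm about the knife-edge support is 220.3 / 369.8 = 0.596 m.
That puts it at 5.13 + 0.596 = 5.73 m from the right end.

x ≈ 5.73 m from the right end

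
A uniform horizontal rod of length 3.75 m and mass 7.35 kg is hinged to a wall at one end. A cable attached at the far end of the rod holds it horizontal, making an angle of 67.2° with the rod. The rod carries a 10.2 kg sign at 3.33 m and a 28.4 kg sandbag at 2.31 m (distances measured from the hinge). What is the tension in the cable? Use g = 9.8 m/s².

T ≈ 321 N

Choose the hinge as the axis so the unknown hinge reaction has zero arm there.
Beam weight: 7.35 × 9.8 = 72.03 N down at 1.875 m → arm 1.875 m, τ = 72.03 × 1.875 = 135.1 N·m clockwise.
Sign: 10.2 × 9.8 = 99.96 N down at 3.33 m → arm 3.33 m, τ = 99.96 × 3.33 = 332.9 N·m clockwise.
Sandbag: 28.4 × 9.8 = 278.3 N down at 2.31 m → arm 2.31 m, τ = 278.3 × 2.31 = 642.9 N·m clockwise.
Total clockwise load moment = 1111 N·m.
The cable tension T acts at 3.75 m; only its component perpendicular to the rod, T sinθ, produces torque. sin 67.2° = 0.9219.
Στ = 0 ⇒ T × 3.75 × 0.9219 = 1111 ⇒ T = 1111 / 3.457 = 321 N.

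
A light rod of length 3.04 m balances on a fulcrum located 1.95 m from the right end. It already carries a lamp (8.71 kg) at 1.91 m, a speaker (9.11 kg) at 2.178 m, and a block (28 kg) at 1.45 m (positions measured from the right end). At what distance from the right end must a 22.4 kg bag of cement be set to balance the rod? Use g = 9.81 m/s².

Sum moments about the fulcrum (at 1.95 m from the right end) (the support reaction has zero arm there).
Lamp: 8.71 × 9.81 = 85.45 N down at 1.91 m → arm 0.04 m, τ = 85.45 × 0.04 = 3.418 N·m clockwise.
Speaker: 9.11 × 9.81 = 89.37 N down at 2.178 m → arm 0.228 m, τ = 89.37 × 0.228 = 20.38 N·m counterclockwise.
Block: 28 × 9.81 = 274.7 N down at 1.45 m → arm 0.5 m, τ = 274.7 × 0.5 = 137.3 N·m clockwise.
Net moment of existing loads = 120.3 N·m clockwise.
The bag of cement weighs 22.4 × 9.81 = 219.7 N and must supply an equal counterclockwise moment, so its lever arm about the fulcrum is 120.3 / 219.7 = 0.548 m.
That puts it at 1.95 + 0.548 = 2.5 m from the right end.

x ≈ 2.5 m from the right end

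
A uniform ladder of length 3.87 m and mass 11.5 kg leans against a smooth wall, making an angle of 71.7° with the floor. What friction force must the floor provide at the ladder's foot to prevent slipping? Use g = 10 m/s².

f ≈ 19 N

Taking torques about the foot of the ladder:
Ladder weight 11.5×10 = 115 N acts at 1.935 m along the ladder; its horizontal arm is 1.935·cos71.7° = 0.6076 m → τ = 69.87 N·m clockwise.
Wall normal N acts horizontally at the top; its moment arm is the height L sinθ = 3.87·sin71.7° = 3.674 m, counterclockwise.
Στ = 0 ⇒ N × 3.674 = 69.87 ⇒ N = 19 N.
ΣFx = 0: friction at the foot balances the wall's push, so f = N_wall = 19 N.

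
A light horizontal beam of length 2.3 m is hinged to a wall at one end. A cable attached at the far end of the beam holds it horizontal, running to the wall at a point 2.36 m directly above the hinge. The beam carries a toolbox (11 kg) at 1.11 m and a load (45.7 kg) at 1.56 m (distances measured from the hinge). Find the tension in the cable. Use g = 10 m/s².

Choose the hinge as the axis so the unknown hinge reaction has zero arm there.
Toolbox: 11 × 10 = 110 N down at 1.11 m → arm 1.11 m, τ = 110 × 1.11 = 122.1 N·m clockwise.
Load: 45.7 × 10 = 457 N down at 1.56 m → arm 1.56 m, τ = 457 × 1.56 = 712.9 N·m clockwise.
Total clockwise load moment = 835 N·m.
The cable tension T acts at 2.3 m; only its component perpendicular to the beam, T sinθ, produces torque. sinθ = h/√(h²+d²) = 2.36/√(2.36²+2.3²) = 0.7162.
Setting net torque to zero: T × 2.3 × 0.7162 = 835 → T = 835 / 1.647 = 507 N.

T ≈ 507 N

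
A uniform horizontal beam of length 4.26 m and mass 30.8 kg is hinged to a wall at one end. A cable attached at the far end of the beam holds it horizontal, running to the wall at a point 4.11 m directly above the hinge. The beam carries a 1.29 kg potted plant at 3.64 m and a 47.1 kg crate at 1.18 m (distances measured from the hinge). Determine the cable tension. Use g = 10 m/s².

T ≈ 426 N

About the hinge:
Beam weight: 30.8 × 10 = 308 N down at 2.13 m → arm 2.13 m, τ = 308 × 2.13 = 656 N·m clockwise.
Potted plant: 1.29 × 10 = 12.9 N down at 3.64 m → arm 3.64 m, τ = 12.9 × 3.64 = 46.96 N·m clockwise.
Crate: 47.1 × 10 = 471 N down at 1.18 m → arm 1.18 m, τ = 471 × 1.18 = 555.8 N·m clockwise.
Total clockwise load moment = 1259 N·m.
The cable tension T acts at 4.26 m; only its component perpendicular to the beam, T sinθ, produces torque. sinθ = h/√(h²+d²) = 4.11/√(4.11²+4.26²) = 0.6943.
For rotational equilibrium, T × 4.26 × 0.6943 = 1259, so T = 1259 / 2.958 = 426 N.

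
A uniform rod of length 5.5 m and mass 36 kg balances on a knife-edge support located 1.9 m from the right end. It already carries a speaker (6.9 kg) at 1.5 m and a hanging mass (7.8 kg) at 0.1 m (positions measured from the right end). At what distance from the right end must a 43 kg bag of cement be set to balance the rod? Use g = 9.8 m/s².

Choose the knife-edge support (at 1.9 m from the right end) as the axis so the support reaction has zero arm there.
Beam weight: 36 × 9.8 = 352.8 N down at 2.75 m → arm 0.85 m, τ = 352.8 × 0.85 = 299.9 N·m counterclockwise.
Speaker: 6.9 × 9.8 = 67.62 N down at 1.5 m → arm 0.4 m, τ = 67.62 × 0.4 = 27.05 N·m clockwise.
Hanging mass: 7.8 × 9.8 = 76.44 N down at 0.1 m → arm 1.8 m, τ = 76.44 × 1.8 = 137.6 N·m clockwise.
Net moment of existing loads = 135.2 N·m counterclockwise.
The bag of cement weighs 43 × 9.8 = 421.4 N and must supply an equal clockwise moment, so its lever arm about the knife-edge support is 135.2 / 421.4 = 0.321 m.
That puts it at 1.9 − 0.321 = 1.58 m from the right end.

x ≈ 1.58 m from the right end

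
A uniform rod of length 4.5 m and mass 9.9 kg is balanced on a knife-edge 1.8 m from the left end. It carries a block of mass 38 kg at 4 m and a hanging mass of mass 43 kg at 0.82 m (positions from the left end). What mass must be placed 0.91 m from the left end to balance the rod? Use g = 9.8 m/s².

Taking torques about the knife-edge (at 1.8 m from the left end):
Beam weight: 9.9 × 9.8 = 97.02 N down at 2.25 m → arm 0.45 m, τ = 97.02 × 0.45 = 43.66 N·m clockwise.
Block: 38 × 9.8 = 372.4 N down at 4 m → arm 2.2 m, τ = 372.4 × 2.2 = 819.3 N·m clockwise.
Hanging mass: 43 × 9.8 = 421.4 N down at 0.82 m → arm 0.98 m, τ = 421.4 × 0.98 = 413 N·m counterclockwise.
Net moment of known loads = 450 N·m clockwise.
An unknown mass m at 0.91 m has arm 0.89 m; its moment is m·g·0.89 counterclockwise.
For rotational equilibrium, m × 9.8 × 0.89 = 450, so m = 450 / (9.8 × 0.89) = 51.6 kg.

m ≈ 51.6 kg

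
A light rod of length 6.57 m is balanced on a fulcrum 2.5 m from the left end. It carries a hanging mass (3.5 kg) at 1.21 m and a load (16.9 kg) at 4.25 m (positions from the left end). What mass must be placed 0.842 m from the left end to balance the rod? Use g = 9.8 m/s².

m ≈ 15.1 kg

Sum moments about the fulcrum (at 2.5 m from the left end) (the support reaction has zero arm there).
Hanging mass: 3.5 × 9.8 = 34.3 N down at 1.21 m → arm 1.29 m, τ = 34.3 × 1.29 = 44.25 N·m counterclockwise.
Load: 16.9 × 9.8 = 165.6 N down at 4.25 m → arm 1.75 m, τ = 165.6 × 1.75 = 289.8 N·m clockwise.
Net moment of known loads = 245.6 N·m clockwise.
An unknown mass m at 0.842 m has arm 1.658 m; its moment is m·g·1.658 counterclockwise.
Balancing moments: m × 9.8 × 1.658 = 245.6, giving m = 245.6 / (9.8 × 1.658) = 15.1 kg.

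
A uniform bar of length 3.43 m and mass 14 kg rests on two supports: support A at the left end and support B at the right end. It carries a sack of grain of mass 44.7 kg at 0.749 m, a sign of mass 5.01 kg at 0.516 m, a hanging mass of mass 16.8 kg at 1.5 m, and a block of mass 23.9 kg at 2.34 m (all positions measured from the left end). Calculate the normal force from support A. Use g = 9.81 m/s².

R_A ≈ 620 N

About support B:
Beam weight: 14 × 9.81 = 137.3 N down at 1.715 m → arm 1.715 m, τ = 137.3 × 1.715 = 235.5 N·m counterclockwise.
Sack of grain: 44.7 × 9.81 = 438.5 N down at 0.749 m → arm 2.681 m, τ = 438.5 × 2.681 = 1176 N·m counterclockwise.
Sign: 5.01 × 9.81 = 49.15 N down at 0.516 m → arm 2.914 m, τ = 49.15 × 2.914 = 143.2 N·m counterclockwise.
Hanging mass: 16.8 × 9.81 = 164.8 N down at 1.5 m → arm 1.93 m, τ = 164.8 × 1.93 = 318.1 N·m counterclockwise.
Block: 23.9 × 9.81 = 234.5 N down at 2.34 m → arm 1.09 m, τ = 234.5 × 1.09 = 255.6 N·m counterclockwise.
Net load moment about support B = 2128 N·m counterclockwise.
Reaction R at support A is upward at 0 m, arm 3.43 m → moment R × 3.43 clockwise.
Setting net torque to zero: R × 3.43 = 2128 → R = 620 N.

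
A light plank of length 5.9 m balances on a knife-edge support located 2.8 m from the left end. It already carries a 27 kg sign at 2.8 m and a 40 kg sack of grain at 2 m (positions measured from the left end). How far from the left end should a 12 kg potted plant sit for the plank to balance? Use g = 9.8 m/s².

x ≈ 5.47 m from the left end

Take moments about the knife-edge support (at 2.8 m from the left end).
Sign: acts at the knife-edge support, moment arm 0 → no torque.
Sack of grain: 40 × 9.8 = 392 N down at 2 m → arm 0.8 m, τ = 392 × 0.8 = 313.6 N·m counterclockwise.
Net moment of existing loads = 313.6 N·m counterclockwise.
The potted plant weighs 12 × 9.8 = 117.6 N and must supply an equal clockwise moment, so its lever arm about the knife-edge support is 313.6 / 117.6 = 2.67 m.
That puts it at 2.8 + 2.67 = 5.47 m from the left end.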